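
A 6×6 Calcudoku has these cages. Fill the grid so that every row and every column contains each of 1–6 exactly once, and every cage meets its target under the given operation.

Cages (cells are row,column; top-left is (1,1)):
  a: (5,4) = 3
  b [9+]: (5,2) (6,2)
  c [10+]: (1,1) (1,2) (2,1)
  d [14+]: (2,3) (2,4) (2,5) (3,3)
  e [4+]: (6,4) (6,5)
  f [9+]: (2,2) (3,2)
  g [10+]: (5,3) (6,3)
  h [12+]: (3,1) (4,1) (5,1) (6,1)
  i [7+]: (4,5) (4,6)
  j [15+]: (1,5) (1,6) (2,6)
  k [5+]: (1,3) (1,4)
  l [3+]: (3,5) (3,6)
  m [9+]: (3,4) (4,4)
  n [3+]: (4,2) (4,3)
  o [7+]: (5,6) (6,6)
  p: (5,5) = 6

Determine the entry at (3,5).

2

Cage a is a single given cell; hence (5,4) = 3.
Cage p is given, leaving (5,5) = 6.
Column 4 now contains 3, leaving (6,4) = 1.
1 is placed in row 6; hence (6,5) = 3.
Row 5 now contains 6, so (5,3) = 4.
Cage g needs two cells with sum 10, which forces (6,3) = 6.
Row 5 now contains 4; hence (5,2) = 5.
Row 5 now contains 5; hence (5,6) = 2.
The two cells of cage b must have sum 9, which forces (6,2) = 4.
Column 6 already has 2, leaving (6,6) = 5.
The 3 cells of cage j must have sum 15; hence (1,5) = 5.
Cage l needs two cells with sum 3; hence (3,5) = 2.
Column 6 already has 2; hence (3,6) = 1.
2 is placed in row 5; hence (5,1) = 1.
5 is placed in row 6, leaving (6,1) = 2.
The only place for 6 in column 4 is (2,4).
The 3 cells of cage j must have sum 15, which forces (1,6) = 6.
6 is placed in row 2; hence (2,2) = 3.
6 is placed in row 2, which forces (2,6) = 4.
The two cells of cage f must have sum 9, which forces (3,2) = 6.
Column 6 already has 6, leaving (4,6) = 3.
3 is placed in row 2, leaving (2,1) = 5.
Cage d has sum 14; hence (2,3) = 2.
Row 2 already has 4; hence (2,5) = 1.
Cage d needs sum 14, which forces (3,3) = 5.
5 is placed in row 3; hence (3,4) = 4.
Column 3 now contains 2, leaving (4,3) = 1.
Column 4 now contains 4, leaving (4,4) = 5.
Cage i needs two cells with sum 7, so (4,5) = 4.
1 is placed in column 3, so (1,3) = 3.
Column 4 now contains 4; hence (1,4) = 2.
4 is placed in row 3, leaving (3,1) = 3.
Row 4 already has 4; hence (4,1) = 6.
Row 4 already has 1, so (4,2) = 2.
3 is placed in row 1; hence (1,1) = 4.
Row 1 already has 2; hence (1,2) = 1.
The full grid is 4 1 3 2 5 6 / 5 3 2 6 1 4 / 3 6 5 4 2 1 / 6 2 1 5 4 3 / 1 5 4 3 6 2 / 2 4 6 1 3 5.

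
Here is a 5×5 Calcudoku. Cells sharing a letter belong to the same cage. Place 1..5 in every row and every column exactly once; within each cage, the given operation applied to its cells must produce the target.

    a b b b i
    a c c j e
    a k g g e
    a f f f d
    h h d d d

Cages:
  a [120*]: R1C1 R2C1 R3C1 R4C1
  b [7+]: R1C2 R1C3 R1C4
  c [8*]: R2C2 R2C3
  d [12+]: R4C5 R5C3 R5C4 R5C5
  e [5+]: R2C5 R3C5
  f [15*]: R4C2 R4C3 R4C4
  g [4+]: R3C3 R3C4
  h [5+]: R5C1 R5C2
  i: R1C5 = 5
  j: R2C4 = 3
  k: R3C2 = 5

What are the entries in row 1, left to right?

3 1 2 4 5

Cage i is a single given cell, leaving R1C5 = 5.
J is a freebie; hence R2C4 = 3.
Cage k is given, so R3C2 = 5.
Column 4 already has 3; hence R3C4 = 1.
Column 4 already has 1, so R4C4 = 5.
The 4 cells of cage a must have product 120, which forces R2C1 = 5.
Row 3 already has 1, leaving R3C3 = 3.
Row 3 now contains 3; hence R3C5 = 4.
Column 3 now contains 3, which forces R4C3 = 1.
Column 3 already has 1, leaving R5C3 = 5.
Cage b needs sum 7, which forces R1C2 = 1.
Cage e needs two cells with sum 5, leaving R2C5 = 1.
Row 3 now contains 4, so R3C1 = 2.
Row 4 now contains 1; hence R4C2 = 3.
Cage d needs sum 12, which forces R4C5 = 2.
Column 5 now contains 1, leaving R5C5 = 3.
Cage a needs product 120, so R1C1 = 3.
3 is placed in row 4, so R4C1 = 4.
The two cells of cage h must have sum 5, leaving R5C1 = 1.
The two cells of cage h must have sum 5, which forces R5C2 = 4.
Cage d needs sum 12; hence R5C4 = 2.
The 3 cells of cage b must have sum 7, which forces R1C3 = 2.
Column 4 already has 2, leaving R1C4 = 4.
Column 2 already has 4, leaving R2C2 = 2.
Cage c's pair has product 8, so R2C3 = 4.
Filled in: 3 1 2 4 5 / 5 2 4 3 1 / 2 5 3 1 4 / 4 3 1 5 2 / 1 4 5 2 3.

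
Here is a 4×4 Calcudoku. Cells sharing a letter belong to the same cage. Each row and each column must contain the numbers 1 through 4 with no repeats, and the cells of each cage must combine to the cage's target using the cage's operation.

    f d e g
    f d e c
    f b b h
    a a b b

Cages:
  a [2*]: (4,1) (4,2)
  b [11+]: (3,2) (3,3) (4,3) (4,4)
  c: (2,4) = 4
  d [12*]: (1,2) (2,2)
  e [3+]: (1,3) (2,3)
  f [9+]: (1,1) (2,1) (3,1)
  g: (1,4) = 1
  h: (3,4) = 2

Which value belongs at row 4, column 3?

G is a freebie; hence (1,4) = 1.
Cage c is given; hence (2,4) = 4.
H is a freebie, so (3,4) = 2.
Column 4 already has 2, which forces (4,4) = 3.
Cage d's pair has product 12, leaving (1,2) = 4.
Row 1 already has 1, so (1,3) = 2.
Row 2 already has 4, which forces (2,2) = 3.
Cage e's pair has sum 3, which forces (2,3) = 1.
Column 2 now contains 3, so (3,2) = 1.
Column 2 now contains 1, which forces (4,2) = 2.
Column 3 now contains 1, which forces (4,3) = 4.
2 is placed in row 1, so (1,1) = 3.
3 is placed in row 2; hence (2,1) = 2.
The 3 cells of cage f must have sum 9, so (3,1) = 4.
4 is placed in column 3, so (3,3) = 3.
2 is placed in row 4, which forces (4,1) = 1.
The full grid is 3 4 2 1 / 2 3 1 4 / 4 1 3 2 / 1 2 4 3.

4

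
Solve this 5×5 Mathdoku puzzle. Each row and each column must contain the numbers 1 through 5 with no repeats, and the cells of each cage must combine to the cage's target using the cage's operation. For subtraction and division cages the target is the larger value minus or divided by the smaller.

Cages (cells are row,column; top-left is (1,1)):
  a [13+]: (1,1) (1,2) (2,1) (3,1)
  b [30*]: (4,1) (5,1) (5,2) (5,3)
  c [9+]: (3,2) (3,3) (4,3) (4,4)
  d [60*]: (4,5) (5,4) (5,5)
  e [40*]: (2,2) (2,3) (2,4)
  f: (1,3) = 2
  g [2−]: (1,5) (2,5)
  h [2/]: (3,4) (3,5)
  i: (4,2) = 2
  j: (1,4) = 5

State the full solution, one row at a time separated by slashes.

4 3 2 5 1 / 1 4 5 2 3 / 5 1 3 4 2 / 3 2 4 1 5 / 2 5 1 3 4

Cage f is given; hence (1,3) = 2.
J is a freebie, which forces (1,4) = 5.
Cage i is given; hence (4,2) = 2.
The 3 cells of cage e must have product 40; hence (2,4) = 2.
Cage b has product 30, so (5,1) = 2.
The two cells of cage h must have quotient 2, which forces (3,5) = 2.
Row 3 needs a 5, and only (3,1) is open for it.
The only place for 5 in row 4 is (4,5).
The only place for 4 in column 5 is (5,5).
Row 5 now contains 4, so (5,4) = 3.
Cage b needs product 30, so (4,1) = 3.
The 4 cells of cage a must have sum 13, which forces (1,2) = 3.
3 is placed in row 1, leaving (1,5) = 1.
Column 5 already has 1, so (2,5) = 3.
Column 2 already has 3, leaving (3,2) = 1.
Row 3 now contains 1, which forces (3,3) = 3.
Row 3 now contains 1; hence (3,4) = 4.
4 is placed in column 4, so (4,4) = 1.
Column 2 now contains 1, leaving (5,2) = 5.
5 is placed in row 5, leaving (5,3) = 1.
Row 1 already has 1, so (1,1) = 4.
Cage a has sum 13, which forces (2,1) = 1.
Column 2 already has 5; hence (2,2) = 4.
Cage e needs product 40, leaving (2,3) = 5.
Row 4 already has 1, so (4,3) = 4.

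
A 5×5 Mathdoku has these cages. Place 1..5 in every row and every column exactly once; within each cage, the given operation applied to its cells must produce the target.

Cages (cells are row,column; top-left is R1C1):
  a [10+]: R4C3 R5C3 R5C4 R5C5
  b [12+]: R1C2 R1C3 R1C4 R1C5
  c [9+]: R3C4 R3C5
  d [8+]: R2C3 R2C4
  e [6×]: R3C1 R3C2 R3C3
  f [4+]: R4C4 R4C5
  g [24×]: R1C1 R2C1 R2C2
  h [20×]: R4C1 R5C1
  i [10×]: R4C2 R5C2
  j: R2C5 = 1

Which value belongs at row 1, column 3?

5

J is a freebie; hence R2C5 = 1.
Column 5 already has 1, leaving R4C5 = 3.
Row 4 now contains 3, so R4C4 = 1.
Cage a needs sum 10; hence R5C3 = 1.
The 4 cells of cage b must have sum 12, so R1C2 = 1.
Cage e needs product 6, leaving R3C1 = 1.
The only place for 3 in row 1 is R1C1.
The only place for 3 in row 5 is R5C4.
The two cells of cage d must have sum 8, so R2C3 = 3.
Column 4 now contains 3, so R2C4 = 5.
Column 3 now contains 3, so R3C3 = 2.
Column 4 now contains 5; hence R3C4 = 4.
Row 3 now contains 4, leaving R3C5 = 5.
Column 3 now contains 2, leaving R4C3 = 4.
4 is placed in column 3, which forces R1C3 = 5.
Column 4 now contains 4, leaving R1C4 = 2.
Cage b has sum 12, leaving R1C5 = 4.
Row 3 now contains 2, leaving R3C2 = 3.
Row 4 already has 4, leaving R4C1 = 5.
Row 4 now contains 5; hence R4C2 = 2.
The two cells of cage h must have product 20, which forces R5C1 = 4.
2 is placed in column 2, which forces R5C2 = 5.
Cage a has sum 10, leaving R5C5 = 2.
Column 1 now contains 4; hence R2C1 = 2.
2 is placed in column 2, which forces R2C2 = 4.
The full grid is 3 1 5 2 4 / 2 4 3 5 1 / 1 3 2 4 5 / 5 2 4 1 3 / 4 5 1 3 2.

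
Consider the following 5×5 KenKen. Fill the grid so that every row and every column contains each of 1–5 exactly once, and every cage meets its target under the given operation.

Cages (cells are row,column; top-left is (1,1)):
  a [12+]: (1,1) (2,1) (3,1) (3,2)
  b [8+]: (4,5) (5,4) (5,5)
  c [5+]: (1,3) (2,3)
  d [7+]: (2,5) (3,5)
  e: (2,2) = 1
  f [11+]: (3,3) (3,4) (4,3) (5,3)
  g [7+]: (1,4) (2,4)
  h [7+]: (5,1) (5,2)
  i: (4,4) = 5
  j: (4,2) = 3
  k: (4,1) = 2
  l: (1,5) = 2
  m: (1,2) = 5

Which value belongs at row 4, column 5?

1

M is a freebie, which forces (1,2) = 5.
Cage l is given, leaving (1,5) = 2.
Cage e is a single given cell, leaving (2,2) = 1.
Cage k is a single given cell, which forces (4,1) = 2.
Cage j is given; hence (4,2) = 3.
Cage i is a single given cell; hence (4,4) = 5.
The only place for 2 in row 2 is (2,3).
Cage c needs two cells with sum 5, so (1,3) = 3.
3 is placed in row 1; hence (1,4) = 4.
Column 4 already has 4, which forces (2,4) = 3.
Row 2 already has 3, which forces (2,5) = 4.
4 is placed in column 5, which forces (3,5) = 3.
4 is placed in column 5, so (4,5) = 1.
Column 5 now contains 1, which forces (5,5) = 5.
Row 1 already has 4, leaving (1,1) = 1.
4 is placed in row 2, so (2,1) = 5.
Cage a needs sum 12, which forces (3,1) = 4.
The 4 cells of cage a must have sum 12, so (3,2) = 2.
The 4 cells of cage f must have sum 11; hence (3,3) = 5.
Cage f has sum 11; hence (3,4) = 1.
Row 4 now contains 1, leaving (4,3) = 4.
Row 5 already has 5, so (5,1) = 3.
Cage h's pair has sum 7, so (5,2) = 4.
Cage f has sum 11, leaving (5,3) = 1.
Cage b has sum 8, so (5,4) = 2.
Filled in: 1 5 3 4 2 / 5 1 2 3 4 / 4 2 5 1 3 / 2 3 4 5 1 / 3 4 1 2 5.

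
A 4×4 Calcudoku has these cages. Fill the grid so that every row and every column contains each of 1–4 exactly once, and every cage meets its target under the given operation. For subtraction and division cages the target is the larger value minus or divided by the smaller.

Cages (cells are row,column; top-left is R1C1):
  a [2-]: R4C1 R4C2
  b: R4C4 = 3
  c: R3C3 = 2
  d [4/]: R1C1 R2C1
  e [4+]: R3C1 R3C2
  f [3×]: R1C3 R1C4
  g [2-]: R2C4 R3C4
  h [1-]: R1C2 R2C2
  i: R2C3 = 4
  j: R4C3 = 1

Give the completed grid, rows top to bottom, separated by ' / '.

4 2 3 1 / 1 3 4 2 / 3 1 2 4 / 2 4 1 3

I is a freebie, so R2C3 = 4.
Cage c is given, which forces R3C3 = 2.
J is a freebie, leaving R4C3 = 1.
B is a freebie, so R4C4 = 3.
Cage d needs two cells with quotient 4, leaving R1C1 = 4.
1 is placed in column 3, leaving R1C3 = 3.
3 is placed in column 4, leaving R1C4 = 1.
4 is placed in row 2, so R2C1 = 1.
The two cells of cage g must have difference 2; hence R2C4 = 2.
1 is placed in column 1, so R3C1 = 3.
Row 3 now contains 3, leaving R3C2 = 1.
The two cells of cage g must have difference 2; hence R3C4 = 4.
Column 1 already has 4, which forces R4C1 = 2.
2 is placed in row 4, leaving R4C2 = 4.
Row 1 now contains 1; hence R1C2 = 2.
Row 2 now contains 2, leaving R2C2 = 3.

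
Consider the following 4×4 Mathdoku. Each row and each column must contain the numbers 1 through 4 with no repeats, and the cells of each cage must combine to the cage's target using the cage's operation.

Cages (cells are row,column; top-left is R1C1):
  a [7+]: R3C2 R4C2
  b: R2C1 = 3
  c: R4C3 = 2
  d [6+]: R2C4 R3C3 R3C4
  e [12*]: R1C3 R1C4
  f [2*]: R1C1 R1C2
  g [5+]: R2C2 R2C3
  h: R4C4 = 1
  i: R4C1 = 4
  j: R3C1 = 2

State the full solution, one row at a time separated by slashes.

B is a freebie, so R2C1 = 3.
J is a freebie; hence R3C1 = 2.
Cage i is a single given cell, which forces R4C1 = 4.
4 is placed in row 4, leaving R4C2 = 3.
Cage c is a single given cell, leaving R4C3 = 2.
H is a freebie, so R4C4 = 1.
Column 1 already has 2, which forces R1C1 = 1.
Cage f needs two cells with product 2, so R1C2 = 2.
Column 4 already has 1, which forces R2C4 = 2.
Column 2 now contains 3, leaving R3C2 = 4.
Cage d needs sum 6, leaving R3C3 = 1.
Cage d needs sum 6, leaving R3C4 = 3.
Cage e's pair has product 12, which forces R1C3 = 3.
3 is placed in column 4, so R1C4 = 4.
4 is placed in column 2, which forces R2C2 = 1.
Column 3 already has 1, so R2C3 = 4.

1 2 3 4 / 3 1 4 2 / 2 4 1 3 / 4 3 2 1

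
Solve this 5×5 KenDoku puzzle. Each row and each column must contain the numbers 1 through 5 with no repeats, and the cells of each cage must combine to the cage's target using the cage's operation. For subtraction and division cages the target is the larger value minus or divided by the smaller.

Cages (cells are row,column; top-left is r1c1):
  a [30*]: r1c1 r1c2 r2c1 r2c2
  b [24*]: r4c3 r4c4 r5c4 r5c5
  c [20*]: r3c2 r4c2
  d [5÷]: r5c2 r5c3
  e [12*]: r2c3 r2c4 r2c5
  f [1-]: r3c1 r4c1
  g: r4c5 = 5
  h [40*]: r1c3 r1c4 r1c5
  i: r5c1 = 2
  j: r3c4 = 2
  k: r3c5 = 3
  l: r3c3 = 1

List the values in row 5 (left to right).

2 1 5 3 4

Cage l is given, so r3c3 = 1.
Cage j is given, so r3c4 = 2.
Cage k is a single given cell; hence r3c5 = 3.
Cage g is given, which forces r4c5 = 5.
Cage i is a single given cell; hence r5c1 = 2.
Column 3 already has 1; hence r5c3 = 5.
Cage h needs product 40, so r1c4 = 5.
Cage c needs two cells with product 20, leaving r3c2 = 5.
Row 4 now contains 5, leaving r4c2 = 4.
Cage b needs product 24, leaving r4c3 = 2.
Row 5 already has 5; hence r5c2 = 1.
1 is placed in row 5, leaving r5c5 = 4.
Cage a needs product 30; hence r1c1 = 1.
Column 3 now contains 2, leaving r1c3 = 4.
4 is placed in column 5; hence r1c5 = 2.
The 4 cells of cage a must have product 30; hence r2c1 = 5.
Column 3 now contains 4, which forces r2c3 = 3.
Row 2 now contains 3, leaving r2c4 = 4.
4 is placed in column 5, which forces r2c5 = 1.
Row 3 already has 5, leaving r3c1 = 4.
Row 4 now contains 4, so r4c1 = 3.
The 4 cells of cage b must have product 24, so r4c4 = 1.
4 is placed in row 5, so r5c4 = 3.
Row 1 now contains 2; hence r1c2 = 3.
Row 2 now contains 3, which forces r2c2 = 2.
Filled in: 1 3 4 5 2 / 5 2 3 4 1 / 4 5 1 2 3 / 3 4 2 1 5 / 2 1 5 3 4.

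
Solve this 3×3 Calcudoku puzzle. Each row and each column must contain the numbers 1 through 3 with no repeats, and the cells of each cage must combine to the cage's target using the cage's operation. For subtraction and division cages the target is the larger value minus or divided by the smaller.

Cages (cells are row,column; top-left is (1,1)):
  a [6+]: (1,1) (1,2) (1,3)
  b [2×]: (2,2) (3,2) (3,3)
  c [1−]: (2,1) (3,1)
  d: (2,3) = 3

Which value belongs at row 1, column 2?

Cage b needs product 2, leaving (2,2) = 1.
Cage d is a single given cell, leaving (2,3) = 3.
Cage b needs product 2, leaving (3,2) = 2.
Cage b needs product 2, leaving (3,3) = 1.
The 3 cells of cage a must have sum 6; hence (1,1) = 1.
Column 2 already has 2, leaving (1,2) = 3.
Column 3 already has 1; hence (1,3) = 2.
3 is placed in row 2; hence (2,1) = 2.
Row 3 now contains 1, which forces (3,1) = 3.
Filled in: 1 3 2 / 2 1 3 / 3 2 1.

3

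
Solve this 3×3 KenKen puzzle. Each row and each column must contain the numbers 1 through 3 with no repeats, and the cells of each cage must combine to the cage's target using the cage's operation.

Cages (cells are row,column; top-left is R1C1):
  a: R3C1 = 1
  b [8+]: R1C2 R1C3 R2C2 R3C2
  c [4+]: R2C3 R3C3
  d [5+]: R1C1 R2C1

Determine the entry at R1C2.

The 4 cells of cage b must have sum 8, which forces R1C3 = 2.
Cage a is a single given cell, so R3C1 = 1.
Row 3 now contains 1; hence R3C3 = 3.
2 is placed in row 1, leaving R1C1 = 3.
3 is placed in row 1; hence R1C2 = 1.
Cage d needs two cells with sum 5, so R2C1 = 2.
Column 2 already has 1, which forces R2C2 = 3.
Column 3 now contains 3; hence R2C3 = 1.
3 is placed in row 3, so R3C2 = 2.
Completed grid: 3 1 2 / 2 3 1 / 1 2 3.

1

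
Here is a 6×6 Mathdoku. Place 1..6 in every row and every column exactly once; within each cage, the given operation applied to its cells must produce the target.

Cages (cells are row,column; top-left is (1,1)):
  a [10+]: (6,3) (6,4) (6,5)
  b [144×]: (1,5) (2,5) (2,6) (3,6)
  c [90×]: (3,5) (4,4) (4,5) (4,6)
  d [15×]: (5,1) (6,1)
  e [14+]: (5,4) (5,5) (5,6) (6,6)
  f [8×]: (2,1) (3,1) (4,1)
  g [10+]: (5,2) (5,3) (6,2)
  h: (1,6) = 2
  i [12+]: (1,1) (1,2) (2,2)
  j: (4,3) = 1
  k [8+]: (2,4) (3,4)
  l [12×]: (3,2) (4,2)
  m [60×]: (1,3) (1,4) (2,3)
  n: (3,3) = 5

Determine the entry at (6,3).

H is a freebie, leaving (1,6) = 2.
Cage n is given, so (3,3) = 5.
J is a freebie, so (4,3) = 1.
The 3 cells of cage m must have product 60, leaving (1,4) = 5.
Row 2 needs a 5, and only (2,2) is open for it.
The only place for 6 in column 1 is (1,1).
Cage i has sum 12; hence (1,2) = 1.
Column 3 needs a 6, and only (6,3) is open for it.
The only place for 2 in row 6 is (6,2).
The 3 cells of cage g must have sum 10; hence (5,2) = 6.
Cage g needs sum 10, leaving (5,3) = 2.
The only place for 4 in row 6 is (6,6).
Cage b needs product 144, leaving (1,5) = 4.
4 is placed in row 1, leaving (1,3) = 3.
The 3 cells of cage m must have product 60; hence (2,3) = 4.
Cage e needs sum 14, which forces (5,4) = 4.
In row 2, 3 can only go at (2,6), so (2,6) = 3.
Cage b needs product 144, leaving (2,5) = 2.
3 is placed in column 6, which forces (3,6) = 6.
Column 6 now contains 6, so (4,6) = 5.
Column 6 already has 5; hence (5,6) = 1.
Row 2 now contains 2, so (2,1) = 1.
Row 2 now contains 2, leaving (2,4) = 6.
Row 3 already has 6, so (3,4) = 2.
Cage c needs product 90, so (3,5) = 1.
6 is placed in column 4, so (4,4) = 3.
3 is placed in row 4, which forces (4,5) = 6.
Row 5 now contains 1; hence (5,5) = 5.
3 is placed in column 4, which forces (6,4) = 1.
Column 5 now contains 1, leaving (6,5) = 3.
2 is placed in row 3; hence (3,1) = 4.
Cage l needs two cells with product 12, leaving (3,2) = 3.
The 3 cells of cage f must have product 8, leaving (4,1) = 2.
3 is placed in row 4, which forces (4,2) = 4.
5 is placed in row 5, leaving (5,1) = 3.
Row 6 already has 3; hence (6,1) = 5.
The full grid is 6 1 3 5 4 2 / 1 5 4 6 2 3 / 4 3 5 2 1 6 / 2 4 1 3 6 5 / 3 6 2 4 5 1 / 5 2 6 1 3 4.

6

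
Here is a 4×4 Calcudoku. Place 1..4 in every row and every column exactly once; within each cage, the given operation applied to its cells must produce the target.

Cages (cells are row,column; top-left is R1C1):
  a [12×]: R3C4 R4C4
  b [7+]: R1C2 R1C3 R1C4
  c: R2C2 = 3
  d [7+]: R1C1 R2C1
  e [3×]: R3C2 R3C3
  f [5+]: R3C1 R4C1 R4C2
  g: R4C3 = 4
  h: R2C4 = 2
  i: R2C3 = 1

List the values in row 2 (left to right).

4 3 1 2

Cage c is a single given cell, so R2C2 = 3.
I is a freebie; hence R2C3 = 1.
H is a freebie; hence R2C4 = 2.
3 is placed in column 2, which forces R3C2 = 1.
Column 3 already has 1, which forces R3C3 = 3.
3 is placed in row 3, so R3C4 = 4.
1 is placed in column 2; hence R4C2 = 2.
G is a freebie, which forces R4C3 = 4.
Column 4 already has 4, leaving R4C4 = 3.
Cage d needs two cells with sum 7; hence R1C1 = 3.
2 is placed in column 2; hence R1C2 = 4.
Column 3 now contains 4; hence R1C3 = 2.
Column 4 already has 4, so R1C4 = 1.
3 is placed in row 2, so R2C1 = 4.
Row 3 now contains 1, which forces R3C1 = 2.
3 is placed in row 4, which forces R4C1 = 1.
Completed grid: 3 4 2 1 / 4 3 1 2 / 2 1 3 4 / 1 2 4 3.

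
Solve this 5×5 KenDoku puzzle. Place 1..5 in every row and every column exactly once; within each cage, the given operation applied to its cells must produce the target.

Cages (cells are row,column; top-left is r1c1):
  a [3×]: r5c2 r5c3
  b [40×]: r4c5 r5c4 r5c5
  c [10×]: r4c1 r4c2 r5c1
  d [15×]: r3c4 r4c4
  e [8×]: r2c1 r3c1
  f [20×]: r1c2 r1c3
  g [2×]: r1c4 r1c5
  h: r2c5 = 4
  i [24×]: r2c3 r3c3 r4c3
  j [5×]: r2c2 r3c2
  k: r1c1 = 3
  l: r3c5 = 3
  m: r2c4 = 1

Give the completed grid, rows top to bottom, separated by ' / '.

K is a freebie, leaving r1c1 = 3.
Cage m is a single given cell, which forces r2c4 = 1.
Cage h is a single given cell, so r2c5 = 4.
L is a freebie, leaving r3c5 = 3.
Column 4 now contains 1; hence r1c4 = 2.
The two cells of cage g must have product 2, leaving r1c5 = 1.
Row 2 already has 4, which forces r2c1 = 2.
Row 2 now contains 1, leaving r2c2 = 5.
Row 2 now contains 2, so r2c3 = 3.
Cage e's pair has product 8, so r3c1 = 4.
The two cells of cage j must have product 5, so r3c2 = 1.
Row 3 already has 4, leaving r3c3 = 2.
Row 3 now contains 3, which forces r3c4 = 5.
1 is placed in column 2; hence r4c2 = 2.
2 is placed in column 3, leaving r4c3 = 4.
The two cells of cage d must have product 15, leaving r4c4 = 3.
Row 4 now contains 2, so r4c5 = 5.
1 is placed in column 2, which forces r5c2 = 3.
3 is placed in column 3; hence r5c3 = 1.
Cage b has product 40, leaving r5c4 = 4.
Column 5 already has 5; hence r5c5 = 2.
Column 2 now contains 5, leaving r1c2 = 4.
Column 3 already has 4, which forces r1c3 = 5.
5 is placed in row 4, which forces r4c1 = 1.
Row 5 now contains 1, leaving r5c1 = 5.

3 4 5 2 1 / 2 5 3 1 4 / 4 1 2 5 3 / 1 2 4 3 5 / 5 3 1 4 2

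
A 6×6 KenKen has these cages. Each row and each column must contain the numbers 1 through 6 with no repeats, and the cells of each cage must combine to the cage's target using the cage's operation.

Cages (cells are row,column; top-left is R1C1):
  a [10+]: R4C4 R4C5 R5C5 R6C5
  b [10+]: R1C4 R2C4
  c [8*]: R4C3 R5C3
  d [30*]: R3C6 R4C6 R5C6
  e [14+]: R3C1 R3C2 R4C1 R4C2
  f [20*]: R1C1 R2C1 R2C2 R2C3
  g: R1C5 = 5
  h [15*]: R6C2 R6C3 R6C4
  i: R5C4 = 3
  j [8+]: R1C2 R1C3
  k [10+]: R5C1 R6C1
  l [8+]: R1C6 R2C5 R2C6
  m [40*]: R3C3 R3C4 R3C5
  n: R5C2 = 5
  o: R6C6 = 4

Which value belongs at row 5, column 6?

G is a freebie, so R1C5 = 5.
Cage n is a single given cell, which forces R5C2 = 5.
Cage i is a single given cell, leaving R5C4 = 3.
Cage o is given, leaving R6C6 = 4.
The two cells of cage k must have sum 10, leaving R5C1 = 4.
Row 5 now contains 4; hence R5C3 = 2.
Row 6 now contains 4; hence R6C1 = 6.
Cage j needs two cells with sum 8, leaving R1C2 = 2.
2 is placed in column 3, which forces R1C3 = 6.
6 is placed in row 1, so R1C4 = 4.
Column 4 already has 4; hence R2C4 = 6.
2 is placed in column 3; hence R4C3 = 4.
Row 1 already has 2, leaving R1C1 = 1.
Row 1 now contains 1, so R1C6 = 3.
Cage f needs product 20; hence R2C1 = 5.
Cage f needs product 20, so R2C2 = 4.
The 4 cells of cage f must have product 20; hence R2C3 = 1.
Row 2 already has 1; hence R2C6 = 2.
4 is placed in column 3, leaving R3C3 = 5.
Cage m needs product 40, so R3C4 = 2.
The 3 cells of cage m must have product 40, which forces R3C5 = 4.
Cage a has sum 10, leaving R4C4 = 1.
Column 3 already has 5; hence R6C3 = 3.
Column 4 now contains 1, leaving R6C4 = 5.
2 is placed in row 2, which forces R2C5 = 3.
Row 3 now contains 2, so R3C1 = 3.
Cage e has sum 14, so R3C2 = 6.
Row 3 already has 6, so R3C6 = 1.
Cage e needs sum 14; hence R4C1 = 2.
Cage e needs sum 14; hence R4C2 = 3.
2 is placed in row 4; hence R4C5 = 6.
Cage d has product 30; hence R4C6 = 5.
Column 5 already has 6, which forces R5C5 = 1.
1 is placed in column 6, which forces R5C6 = 6.
Row 6 already has 3, which forces R6C2 = 1.
1 is placed in column 5, so R6C5 = 2.
Filled in: 1 2 6 4 5 3 / 5 4 1 6 3 2 / 3 6 5 2 4 1 / 2 3 4 1 6 5 / 4 5 2 3 1 6 / 6 1 3 5 2 4.

6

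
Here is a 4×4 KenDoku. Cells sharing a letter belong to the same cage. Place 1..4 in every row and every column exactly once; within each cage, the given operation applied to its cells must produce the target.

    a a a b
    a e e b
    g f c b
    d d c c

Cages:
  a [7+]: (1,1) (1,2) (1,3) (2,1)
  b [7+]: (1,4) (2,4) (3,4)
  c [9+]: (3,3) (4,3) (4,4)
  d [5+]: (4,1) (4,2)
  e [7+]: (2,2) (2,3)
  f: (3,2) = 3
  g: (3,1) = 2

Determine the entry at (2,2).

The 4 cells of cage a must have sum 7; hence (2,1) = 1.
Cage g is given, leaving (3,1) = 2.
F is a freebie, which forces (3,2) = 3.
3 is placed in row 3, so (3,3) = 4.
Row 3 now contains 4, which forces (3,4) = 1.
2 is placed in column 1, leaving (1,1) = 3.
3 is placed in column 2, leaving (2,2) = 4.
Column 3 now contains 4, leaving (2,3) = 3.
Row 2 already has 4, so (2,4) = 2.
Column 1 already has 3; hence (4,1) = 4.
Row 4 now contains 4, leaving (4,4) = 3.
Column 4 already has 2, leaving (1,4) = 4.
Cage d needs two cells with sum 5, which forces (4,2) = 1.
The 3 cells of cage c must have sum 9, which forces (4,3) = 2.
Column 2 now contains 1, so (1,2) = 2.
Column 3 already has 2, leaving (1,3) = 1.
Filled in: 3 2 1 4 / 1 4 3 2 / 2 3 4 1 / 4 1 2 3.

4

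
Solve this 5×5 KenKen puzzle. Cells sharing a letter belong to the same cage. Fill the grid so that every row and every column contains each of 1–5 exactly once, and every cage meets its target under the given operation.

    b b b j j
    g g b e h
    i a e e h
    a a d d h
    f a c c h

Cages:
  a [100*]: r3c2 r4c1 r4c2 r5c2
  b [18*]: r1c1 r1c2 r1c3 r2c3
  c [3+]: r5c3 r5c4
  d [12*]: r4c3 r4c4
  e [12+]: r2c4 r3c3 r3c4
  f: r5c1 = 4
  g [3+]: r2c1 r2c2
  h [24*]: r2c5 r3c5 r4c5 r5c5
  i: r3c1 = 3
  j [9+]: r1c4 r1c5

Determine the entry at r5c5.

3

Cage b has product 18, leaving r2c3 = 3.
I is a freebie, leaving r3c1 = 3.
Cage a needs product 100; hence r4c1 = 5.
3 is placed in column 3; hence r4c3 = 4.
4 is placed in row 4, leaving r4c4 = 3.
Cage f is a single given cell; hence r5c1 = 4.
Cage b needs product 18, which forces r1c2 = 3.
The 3 cells of cage e must have sum 12; hence r2c4 = 5.
Cage a has product 100, which forces r3c2 = 4.
Column 3 now contains 4, leaving r3c3 = 5.
Cage e has sum 12, leaving r3c4 = 2.
Row 3 now contains 2, leaving r3c5 = 1.
4 is placed in row 4, leaving r4c2 = 1.
1 is placed in column 5, which forces r4c5 = 2.
The 4 cells of cage a must have product 100, leaving r5c2 = 5.
2 is placed in column 4, so r5c4 = 1.
Cage h needs product 24, which forces r5c5 = 3.
Column 4 already has 5, which forces r1c4 = 4.
The two cells of cage j must have sum 9, so r1c5 = 5.
Cage g's pair has sum 3, which forces r2c1 = 1.
1 is placed in column 2, which forces r2c2 = 2.
Column 5 already has 2, leaving r2c5 = 4.
Row 5 already has 1; hence r5c3 = 2.
Column 1 now contains 1, leaving r1c1 = 2.
2 is placed in column 3; hence r1c3 = 1.
The full grid is 2 3 1 4 5 / 1 2 3 5 4 / 3 4 5 2 1 / 5 1 4 3 2 / 4 5 2 1 3.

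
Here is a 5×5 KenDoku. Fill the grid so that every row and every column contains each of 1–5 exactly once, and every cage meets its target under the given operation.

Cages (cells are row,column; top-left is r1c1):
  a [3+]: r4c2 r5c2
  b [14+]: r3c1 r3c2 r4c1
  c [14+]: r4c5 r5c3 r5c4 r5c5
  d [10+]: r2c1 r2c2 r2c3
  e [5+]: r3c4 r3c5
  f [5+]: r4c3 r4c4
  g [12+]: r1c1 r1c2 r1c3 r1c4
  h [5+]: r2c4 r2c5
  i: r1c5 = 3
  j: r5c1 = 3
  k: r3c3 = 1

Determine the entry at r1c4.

I is a freebie; hence r1c5 = 3.
Cage b needs sum 14; hence r3c1 = 4.
The 3 cells of cage b must have sum 14, leaving r3c2 = 5.
Cage k is a single given cell, leaving r3c3 = 1.
1 is placed in row 3, which forces r3c5 = 2.
The 3 cells of cage b must have sum 14, leaving r4c1 = 5.
Row 4 now contains 5, so r4c5 = 4.
Cage j is a single given cell, so r5c1 = 3.
Cage d needs sum 10, so r2c3 = 5.
Cage h's pair has sum 5, which forces r2c4 = 4.
Column 5 now contains 4, which forces r2c5 = 1.
2 is placed in row 3, so r3c4 = 3.
Column 4 already has 3; hence r4c4 = 2.
Column 3 now contains 5, so r5c3 = 4.
Column 5 already has 1, leaving r5c5 = 5.
The 4 cells of cage g must have sum 12, so r1c1 = 1.
Cage g needs sum 12, leaving r1c2 = 4.
4 is placed in column 3; hence r1c3 = 2.
Cage g has sum 12, which forces r1c4 = 5.
Row 2 already has 1, so r2c1 = 2.
4 is placed in row 2, so r2c2 = 3.
2 is placed in row 4; hence r4c2 = 1.
2 is placed in row 4, leaving r4c3 = 3.
Cage a needs two cells with sum 3, so r5c2 = 2.
Row 5 now contains 5, so r5c4 = 1.
The full grid is 1 4 2 5 3 / 2 3 5 4 1 / 4 5 1 3 2 / 5 1 3 2 4 / 3 2 4 1 5.

5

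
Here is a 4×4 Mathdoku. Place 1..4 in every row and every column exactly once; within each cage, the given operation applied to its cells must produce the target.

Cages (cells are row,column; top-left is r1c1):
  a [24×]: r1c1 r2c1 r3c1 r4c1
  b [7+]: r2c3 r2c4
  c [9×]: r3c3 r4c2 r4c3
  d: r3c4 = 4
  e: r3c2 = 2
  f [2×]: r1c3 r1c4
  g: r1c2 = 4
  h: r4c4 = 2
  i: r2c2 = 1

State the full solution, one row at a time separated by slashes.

Cage g is given, leaving r1c2 = 4.
I is a freebie, leaving r2c2 = 1.
Cage e is a single given cell, which forces r3c2 = 2.
Cage c has product 9; hence r3c3 = 3.
D is a freebie, so r3c4 = 4.
Cage c has product 9, so r4c2 = 3.
Cage c needs product 9, leaving r4c3 = 1.
H is a freebie, which forces r4c4 = 2.
Column 3 now contains 1, leaving r1c3 = 2.
Column 4 now contains 2, so r1c4 = 1.
Column 3 already has 3; hence r2c3 = 4.
4 is placed in column 4, so r2c4 = 3.
4 is placed in row 3; hence r3c1 = 1.
Row 4 already has 2, leaving r4c1 = 4.
Row 1 already has 2; hence r1c1 = 3.
3 is placed in row 2, leaving r2c1 = 2.

3 4 2 1 / 2 1 4 3 / 1 2 3 4 / 4 3 1 2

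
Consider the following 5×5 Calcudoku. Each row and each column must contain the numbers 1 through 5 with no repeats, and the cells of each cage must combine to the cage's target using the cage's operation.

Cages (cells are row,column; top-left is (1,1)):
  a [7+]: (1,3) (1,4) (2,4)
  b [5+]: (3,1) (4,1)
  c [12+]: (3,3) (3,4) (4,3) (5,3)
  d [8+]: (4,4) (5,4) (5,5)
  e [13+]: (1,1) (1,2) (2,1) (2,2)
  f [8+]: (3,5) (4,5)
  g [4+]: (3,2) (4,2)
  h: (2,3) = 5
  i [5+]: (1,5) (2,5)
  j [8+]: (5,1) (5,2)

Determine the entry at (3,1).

Cage h is a single given cell; hence (2,3) = 5.
Cage j needs two cells with sum 8; hence (5,1) = 3.
(3,2) and (4,2) in column 2 are {1, 3}; hence (5,2) = 5.
Cage e needs sum 13; hence (1,1) = 5.
Cage e has sum 13, so (1,2) = 2.
The 4 cells of cage e must have sum 13, leaving (2,1) = 2.
Cage e needs sum 13; hence (2,2) = 4.
Row 2 now contains 4, leaving (2,5) = 1.
The 3 cells of cage a must have sum 7, which forces (1,3) = 3.
Cage a needs sum 7, so (1,4) = 1.
1 is placed in column 5, which forces (1,5) = 4.
1 is placed in row 2, leaving (2,4) = 3.
Column 4 already has 1; hence (5,4) = 4.
4 is placed in column 5, leaving (5,5) = 2.
Column 4 now contains 4, which forces (3,4) = 5.
Row 3 already has 5, which forces (3,5) = 3.
Cage d needs sum 8; hence (4,4) = 2.
3 is placed in column 5; hence (4,5) = 5.
Row 5 already has 2; hence (5,3) = 1.
Row 3 now contains 3, so (3,2) = 1.
The 4 cells of cage c must have sum 12; hence (3,3) = 2.
Cage g needs two cells with sum 4, which forces (4,2) = 3.
2 is placed in row 4, leaving (4,3) = 4.
1 is placed in row 3, so (3,1) = 4.
4 is placed in row 4, which forces (4,1) = 1.
The full grid is 5 2 3 1 4 / 2 4 5 3 1 / 4 1 2 5 3 / 1 3 4 2 5 / 3 5 1 4 2.

4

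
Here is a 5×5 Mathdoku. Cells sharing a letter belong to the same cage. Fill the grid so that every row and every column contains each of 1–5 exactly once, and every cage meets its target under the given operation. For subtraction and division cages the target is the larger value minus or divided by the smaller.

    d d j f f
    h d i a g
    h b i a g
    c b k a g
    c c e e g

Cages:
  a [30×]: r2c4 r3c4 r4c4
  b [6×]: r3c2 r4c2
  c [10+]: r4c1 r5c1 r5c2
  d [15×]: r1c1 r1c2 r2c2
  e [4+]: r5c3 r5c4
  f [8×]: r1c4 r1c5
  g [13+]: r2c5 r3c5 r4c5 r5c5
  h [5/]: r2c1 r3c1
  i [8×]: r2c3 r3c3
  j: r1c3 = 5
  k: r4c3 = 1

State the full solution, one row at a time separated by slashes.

3 1 5 4 2 / 1 5 2 3 4 / 5 3 4 2 1 / 4 2 1 5 3 / 2 4 3 1 5

Cage j is a single given cell, which forces r1c3 = 5.
K is a freebie, so r4c3 = 1.
Column 3 now contains 1, so r5c3 = 3.
Row 5 already has 3, so r5c4 = 1.
The 3 cells of cage d must have product 15, which forces r2c2 = 5.
Row 2 now contains 5; hence r2c1 = 1.
Cage h needs two cells with quotient 5, so r3c1 = 5.
5 is placed in column 1; hence r5c1 = 2.
2 is placed in row 5; hence r5c2 = 4.
4 is placed in row 5; hence r5c5 = 5.
1 is placed in column 1, so r1c1 = 3.
Cage d has product 15; hence r1c2 = 1.
Cage g has sum 13; hence r3c5 = 1.
The 3 cells of cage c must have sum 10; hence r4c1 = 4.
Cage a needs product 30, so r4c4 = 5.
Row 4 now contains 4, so r4c5 = 3.
Column 5 already has 3, leaving r2c5 = 4.
Cage b needs two cells with product 6, so r3c2 = 3.
Row 3 now contains 3, so r3c4 = 2.
3 is placed in row 4, leaving r4c2 = 2.
2 is placed in column 4, leaving r1c4 = 4.
Column 5 already has 4, leaving r1c5 = 2.
Row 2 already has 4, leaving r2c3 = 2.
2 is placed in column 4, so r2c4 = 3.
Row 3 now contains 2, so r3c3 = 4.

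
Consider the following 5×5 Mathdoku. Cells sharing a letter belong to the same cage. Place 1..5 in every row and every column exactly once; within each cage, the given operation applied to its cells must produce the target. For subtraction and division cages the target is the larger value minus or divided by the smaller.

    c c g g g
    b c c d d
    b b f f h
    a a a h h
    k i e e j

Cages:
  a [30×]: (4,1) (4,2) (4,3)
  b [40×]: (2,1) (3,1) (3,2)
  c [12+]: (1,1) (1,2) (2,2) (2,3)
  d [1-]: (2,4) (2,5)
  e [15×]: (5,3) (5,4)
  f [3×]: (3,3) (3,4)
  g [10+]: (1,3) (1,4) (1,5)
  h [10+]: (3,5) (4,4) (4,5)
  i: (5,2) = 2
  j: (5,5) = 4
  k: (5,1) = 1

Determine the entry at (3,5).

5

K is a freebie, which forces (5,1) = 1.
Cage i is a single given cell, leaving (5,2) = 2.
J is a freebie; hence (5,5) = 4.
In row 4, 1 can only go at (4,5), so (4,5) = 1.
The 3 cells of cage h must have sum 10, which forces (3,5) = 5.
Cage h has sum 10, leaving (4,4) = 4.
The 3 cells of cage b must have product 40, so (2,1) = 5.
Cage b has product 40, which forces (3,1) = 2.
5 is placed in row 3; hence (3,2) = 4.
Column 1 now contains 2, which forces (4,1) = 3.
3 is placed in row 4; hence (4,2) = 5.
Row 4 already has 5, so (4,3) = 2.
Column 1 now contains 3, which forces (1,1) = 4.
The 4 cells of cage c must have sum 12; hence (2,3) = 4.
The only place for 1 in row 1 is (1,2).
1 is placed in column 2; hence (2,2) = 3.
3 is placed in row 2; hence (2,5) = 2.
Cage g has sum 10, leaving (1,3) = 5.
The 3 cells of cage g must have sum 10, so (1,4) = 2.
2 is placed in column 5, so (1,5) = 3.
Row 2 now contains 2, leaving (2,4) = 1.
Column 4 now contains 1, which forces (3,4) = 3.
Column 3 now contains 5, so (5,3) = 3.
Column 4 now contains 3, leaving (5,4) = 5.
Row 3 now contains 3, so (3,3) = 1.
Filled in: 4 1 5 2 3 / 5 3 4 1 2 / 2 4 1 3 5 / 3 5 2 4 1 / 1 2 3 5 4.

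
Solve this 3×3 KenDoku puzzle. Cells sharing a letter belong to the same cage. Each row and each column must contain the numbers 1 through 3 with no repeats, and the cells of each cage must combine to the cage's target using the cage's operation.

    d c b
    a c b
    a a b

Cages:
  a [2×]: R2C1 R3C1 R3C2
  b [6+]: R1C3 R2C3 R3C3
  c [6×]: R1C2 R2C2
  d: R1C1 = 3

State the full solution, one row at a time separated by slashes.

3 2 1 / 1 3 2 / 2 1 3

Cage d is a single given cell; hence R1C1 = 3.
Row 1 now contains 3; hence R1C2 = 2.
2 is placed in row 1, leaving R1C3 = 1.
Cage a needs product 2, which forces R2C1 = 1.
2 is placed in column 2, so R2C2 = 3.
Row 2 already has 3, leaving R2C3 = 2.
The 3 cells of cage a must have product 2; hence R3C1 = 2.
Cage a needs product 2, so R3C2 = 1.
2 is placed in column 3; hence R3C3 = 3.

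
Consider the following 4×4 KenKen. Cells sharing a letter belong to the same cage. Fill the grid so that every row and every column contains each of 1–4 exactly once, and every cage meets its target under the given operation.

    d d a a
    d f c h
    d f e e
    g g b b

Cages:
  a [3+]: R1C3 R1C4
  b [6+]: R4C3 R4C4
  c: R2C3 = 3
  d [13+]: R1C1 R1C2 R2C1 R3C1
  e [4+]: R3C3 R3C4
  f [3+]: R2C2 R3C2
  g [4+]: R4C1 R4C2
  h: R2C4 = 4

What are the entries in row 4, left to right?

Cage d needs sum 13, which forces R1C2 = 4.
Cage c is given, leaving R2C3 = 3.
Cage h is given, which forces R2C4 = 4.
Column 3 now contains 3, leaving R3C3 = 1.
Row 3 now contains 1, so R3C4 = 3.
Column 4 already has 4, which forces R4C4 = 2.
The 4 cells of cage d must have sum 13; hence R1C1 = 3.
Column 3 now contains 1; hence R1C3 = 2.
Column 4 now contains 2; hence R1C4 = 1.
4 is placed in row 2, so R2C1 = 2.
The two cells of cage f must have sum 3, so R2C2 = 1.
Cage d has sum 13, leaving R3C1 = 4.
Row 3 now contains 1; hence R3C2 = 2.
Column 1 now contains 3, which forces R4C1 = 1.
Column 2 already has 1, which forces R4C2 = 3.
Row 4 now contains 2, leaving R4C3 = 4.
The full grid is 3 4 2 1 / 2 1 3 4 / 4 2 1 3 / 1 3 4 2.

1 3 4 2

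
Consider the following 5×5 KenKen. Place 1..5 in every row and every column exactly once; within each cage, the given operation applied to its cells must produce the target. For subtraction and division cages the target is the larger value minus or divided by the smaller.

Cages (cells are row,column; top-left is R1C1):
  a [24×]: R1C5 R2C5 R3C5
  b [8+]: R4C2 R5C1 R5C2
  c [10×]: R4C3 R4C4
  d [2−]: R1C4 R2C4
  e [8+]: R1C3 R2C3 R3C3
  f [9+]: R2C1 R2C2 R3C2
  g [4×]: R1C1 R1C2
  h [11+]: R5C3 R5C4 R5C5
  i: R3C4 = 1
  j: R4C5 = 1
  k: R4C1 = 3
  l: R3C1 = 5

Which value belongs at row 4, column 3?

5

L is a freebie, which forces R3C1 = 5.
Cage i is given, which forces R3C4 = 1.
Cage k is given; hence R4C1 = 3.
Cage j is a single given cell; hence R4C5 = 1.
The only place for 4 in row 4 is R4C2.
Cage g's pair has product 4; hence R1C1 = 4.
Column 2 now contains 4, which forces R1C2 = 1.
Cage b needs sum 8, leaving R5C1 = 1.
Cage b needs sum 8; hence R5C2 = 3.
Column 1 already has 1, so R2C1 = 2.
Cage f needs sum 9, which forces R2C2 = 5.
Cage e needs sum 8, leaving R2C3 = 1.
3 is placed in column 2, which forces R3C2 = 2.
Row 3 now contains 2, leaving R3C3 = 4.
Row 3 now contains 4, which forces R3C5 = 3.
Cage e needs sum 8, so R1C3 = 3.
Column 5 already has 3, so R1C5 = 2.
Column 5 already has 3; hence R2C5 = 4.
4 is placed in column 5; hence R5C5 = 5.
Row 1 already has 2, which forces R1C4 = 5.
Row 2 now contains 4, leaving R2C4 = 3.
Column 4 now contains 5; hence R4C4 = 2.
Row 5 now contains 5; hence R5C3 = 2.
Cage h needs sum 11, which forces R5C4 = 4.
Row 4 now contains 2; hence R4C3 = 5.
The full grid is 4 1 3 5 2 / 2 5 1 3 4 / 5 2 4 1 3 / 3 4 5 2 1 / 1 3 2 4 5.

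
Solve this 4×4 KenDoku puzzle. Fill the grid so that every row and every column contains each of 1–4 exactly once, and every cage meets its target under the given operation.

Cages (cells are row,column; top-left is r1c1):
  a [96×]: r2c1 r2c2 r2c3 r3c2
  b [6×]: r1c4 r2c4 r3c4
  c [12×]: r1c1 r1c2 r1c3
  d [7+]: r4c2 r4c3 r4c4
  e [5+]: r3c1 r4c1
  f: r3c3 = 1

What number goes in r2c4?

Cage a needs product 96, leaving r3c2 = 4.
Cage f is a single given cell, so r3c3 = 1.
The only place for 2 in row 1 is r1c4.
Cage b has product 6, leaving r2c4 = 1.
Column 4 now contains 2; hence r3c4 = 3.
Column 4 already has 1, which forces r4c4 = 4.
Row 3 now contains 3, which forces r3c1 = 2.
The two cells of cage e must have sum 5, leaving r4c1 = 3.
Cage d needs sum 7, so r4c2 = 1.
4 is placed in row 4, so r4c3 = 2.
The 3 cells of cage c must have product 12; hence r1c1 = 1.
Column 2 already has 1, so r1c2 = 3.
Cage c needs product 12, leaving r1c3 = 4.
3 is placed in column 1, so r2c1 = 4.
Cage a needs product 96, leaving r2c2 = 2.
Cage a needs product 96; hence r2c3 = 3.
Completed grid: 1 3 4 2 / 4 2 3 1 / 2 4 1 3 / 3 1 2 4.

1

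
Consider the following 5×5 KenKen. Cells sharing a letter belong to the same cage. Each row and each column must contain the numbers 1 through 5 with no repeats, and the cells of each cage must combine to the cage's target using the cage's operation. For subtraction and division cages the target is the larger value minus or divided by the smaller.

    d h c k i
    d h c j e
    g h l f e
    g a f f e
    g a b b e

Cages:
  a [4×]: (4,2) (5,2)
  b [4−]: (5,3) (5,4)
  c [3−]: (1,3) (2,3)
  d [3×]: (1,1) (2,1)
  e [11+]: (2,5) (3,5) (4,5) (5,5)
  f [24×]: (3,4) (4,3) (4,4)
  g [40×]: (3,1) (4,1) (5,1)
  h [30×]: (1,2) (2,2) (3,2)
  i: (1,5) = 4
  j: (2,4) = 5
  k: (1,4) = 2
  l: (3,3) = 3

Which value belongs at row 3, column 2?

2

Cage k is given, so (1,4) = 2.
Cage i is a single given cell, which forces (1,5) = 4.
J is a freebie, which forces (2,4) = 5.
Cage l is a single given cell; hence (3,3) = 3.
Row 3 now contains 3, so (3,4) = 4.
Column 4 already has 4; hence (4,4) = 3.
Column 4 already has 5, leaving (5,4) = 1.
The two cells of cage a must have product 4, which forces (4,2) = 1.
Cage f needs product 24, so (4,3) = 2.
Row 4 already has 2, so (4,5) = 5.
Row 5 now contains 1, leaving (5,2) = 4.
Row 5 now contains 1, so (5,3) = 5.
Column 3 now contains 5, so (1,3) = 1.
Column 3 now contains 2, so (2,3) = 4.
Cage g has product 40, leaving (3,1) = 5.
5 is placed in row 3, which forces (3,2) = 2.
Row 3 now contains 2, so (3,5) = 1.
Row 4 now contains 5, which forces (4,1) = 4.
5 is placed in row 5, so (5,1) = 2.
Row 5 now contains 2, leaving (5,5) = 3.
Row 1 already has 1, leaving (1,1) = 3.
Cage h has product 30; hence (1,2) = 5.
Cage d's pair has product 3; hence (2,1) = 1.
Column 2 now contains 2; hence (2,2) = 3.
Column 5 already has 3, which forces (2,5) = 2.
Filled in: 3 5 1 2 4 / 1 3 4 5 2 / 5 2 3 4 1 / 4 1 2 3 5 / 2 4 5 1 3.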